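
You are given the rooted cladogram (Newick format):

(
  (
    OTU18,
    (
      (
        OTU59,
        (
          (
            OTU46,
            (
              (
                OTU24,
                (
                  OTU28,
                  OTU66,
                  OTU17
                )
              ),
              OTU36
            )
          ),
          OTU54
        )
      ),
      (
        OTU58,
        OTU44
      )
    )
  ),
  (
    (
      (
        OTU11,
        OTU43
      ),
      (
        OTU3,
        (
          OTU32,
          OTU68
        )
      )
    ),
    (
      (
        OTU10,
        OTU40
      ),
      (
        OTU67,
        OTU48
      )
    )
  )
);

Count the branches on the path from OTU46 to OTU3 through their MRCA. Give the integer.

10

The MRCA of OTU46 and OTU3 is the root of the tree.
From OTU46 up to that node: 6 branches. From OTU3 up to the same node: 4 branches. Total: 6 + 4 = 10.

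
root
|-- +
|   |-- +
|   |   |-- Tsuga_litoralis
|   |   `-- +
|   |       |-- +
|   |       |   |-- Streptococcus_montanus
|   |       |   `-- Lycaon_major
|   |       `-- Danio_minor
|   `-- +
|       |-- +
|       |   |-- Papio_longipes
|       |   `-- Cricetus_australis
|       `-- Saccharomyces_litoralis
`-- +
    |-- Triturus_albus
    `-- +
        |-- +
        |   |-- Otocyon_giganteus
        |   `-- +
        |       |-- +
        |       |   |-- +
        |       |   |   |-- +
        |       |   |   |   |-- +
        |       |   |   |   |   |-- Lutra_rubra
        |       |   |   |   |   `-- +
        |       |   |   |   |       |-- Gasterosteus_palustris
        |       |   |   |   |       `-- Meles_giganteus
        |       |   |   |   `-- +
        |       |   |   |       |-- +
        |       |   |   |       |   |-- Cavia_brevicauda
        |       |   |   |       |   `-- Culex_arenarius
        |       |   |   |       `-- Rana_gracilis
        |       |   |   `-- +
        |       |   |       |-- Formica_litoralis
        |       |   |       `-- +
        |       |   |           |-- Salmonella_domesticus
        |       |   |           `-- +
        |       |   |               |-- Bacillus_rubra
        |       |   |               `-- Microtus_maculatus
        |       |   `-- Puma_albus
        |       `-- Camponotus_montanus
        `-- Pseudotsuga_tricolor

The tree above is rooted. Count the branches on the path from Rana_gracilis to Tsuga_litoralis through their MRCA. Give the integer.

12

The MRCA of Rana_gracilis and Tsuga_litoralis is the root of the tree.
From Rana_gracilis up to that node: 9 branches. From Tsuga_litoralis up to the same node: 3 branches. Total: 9 + 3 = 12.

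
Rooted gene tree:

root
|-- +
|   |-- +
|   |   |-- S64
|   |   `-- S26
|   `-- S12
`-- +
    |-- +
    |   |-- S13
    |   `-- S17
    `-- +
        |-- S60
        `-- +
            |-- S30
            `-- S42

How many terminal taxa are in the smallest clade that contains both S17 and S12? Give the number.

8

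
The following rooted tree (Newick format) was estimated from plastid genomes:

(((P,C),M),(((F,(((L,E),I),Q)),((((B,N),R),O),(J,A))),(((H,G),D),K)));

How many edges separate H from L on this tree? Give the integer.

The MRCA of H and L is the node subtending (((F,(((L,E),I),Q)),((((B,N),R),O),(J,A))),(((H,G),D),K)).
From H up to that node: 4 branches. From L up to the same node: 6 branches. Total: 4 + 6 = 10.

10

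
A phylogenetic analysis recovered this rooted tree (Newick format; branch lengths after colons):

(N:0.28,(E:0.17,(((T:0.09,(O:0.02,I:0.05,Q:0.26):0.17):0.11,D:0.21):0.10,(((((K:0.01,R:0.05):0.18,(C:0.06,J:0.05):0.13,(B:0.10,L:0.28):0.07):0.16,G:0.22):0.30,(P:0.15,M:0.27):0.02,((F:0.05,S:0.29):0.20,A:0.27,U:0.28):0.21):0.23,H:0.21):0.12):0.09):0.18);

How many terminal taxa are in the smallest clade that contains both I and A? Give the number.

The MRCA of I and A is the node subtending (((T,(O,I,Q)),D),(((((K,R),(C,J),(B,L)),G),(P,M),((F,S),A,U)),H)).
That clade contains 19 terminal taxa: A, B, C, D, F, G, H, I, J, K, L, M, O, P, Q, R, S, T, U.

19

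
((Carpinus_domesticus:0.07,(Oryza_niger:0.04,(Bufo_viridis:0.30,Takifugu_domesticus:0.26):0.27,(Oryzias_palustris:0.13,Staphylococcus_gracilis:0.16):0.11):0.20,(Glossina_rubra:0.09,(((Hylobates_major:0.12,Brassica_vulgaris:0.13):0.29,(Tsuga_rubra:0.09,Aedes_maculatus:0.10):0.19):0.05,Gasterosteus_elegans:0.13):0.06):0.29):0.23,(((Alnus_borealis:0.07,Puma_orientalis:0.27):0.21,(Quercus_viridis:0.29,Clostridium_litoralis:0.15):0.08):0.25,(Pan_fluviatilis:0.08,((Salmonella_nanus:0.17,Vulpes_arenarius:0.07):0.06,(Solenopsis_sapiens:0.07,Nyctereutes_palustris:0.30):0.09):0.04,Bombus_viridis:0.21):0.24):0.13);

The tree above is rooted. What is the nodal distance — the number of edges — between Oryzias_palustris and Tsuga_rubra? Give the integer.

The MRCA of Oryzias_palustris and Tsuga_rubra is the node subtending (Carpinus_domesticus,(Oryza_niger,(Bufo_viridis,Takifugu_domesticus),(Oryzias_palustris,Staphylococcus_gracilis)),(Glossina_rubra,(((Hylobates_major,Brassica_vulgaris),(Tsuga_rubra,Aedes_maculatus)),Gasterosteus_elegans))).
From Oryzias_palustris up to that node: 3 branches. From Tsuga_rubra up to the same node: 5 branches. Total: 3 + 5 = 8.

8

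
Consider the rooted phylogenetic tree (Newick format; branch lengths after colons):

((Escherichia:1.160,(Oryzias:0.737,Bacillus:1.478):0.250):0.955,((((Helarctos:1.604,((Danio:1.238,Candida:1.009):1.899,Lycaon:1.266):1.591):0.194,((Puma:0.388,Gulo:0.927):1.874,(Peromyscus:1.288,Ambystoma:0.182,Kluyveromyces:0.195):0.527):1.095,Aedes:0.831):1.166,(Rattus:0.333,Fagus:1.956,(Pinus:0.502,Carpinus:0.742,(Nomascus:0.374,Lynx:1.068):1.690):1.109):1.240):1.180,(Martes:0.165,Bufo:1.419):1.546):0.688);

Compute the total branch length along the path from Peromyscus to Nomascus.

8.489

The path runs Peromyscus → … → MRCA → … → Nomascus; the MRCA is the node subtending (((Helarctos,((Danio,Candida),Lycaon)),((Puma,Gulo),(Peromyscus,Ambystoma,Kluyveromyces)),Aedes),(Rattus,Fagus,(Pinus,Carpinus,(Nomascus,Lynx)))).
Branch lengths along that path: 1.288 + 0.527 + 1.095 + 1.166 + 1.240 + 1.109 + 1.690 + 0.374 = 8.489.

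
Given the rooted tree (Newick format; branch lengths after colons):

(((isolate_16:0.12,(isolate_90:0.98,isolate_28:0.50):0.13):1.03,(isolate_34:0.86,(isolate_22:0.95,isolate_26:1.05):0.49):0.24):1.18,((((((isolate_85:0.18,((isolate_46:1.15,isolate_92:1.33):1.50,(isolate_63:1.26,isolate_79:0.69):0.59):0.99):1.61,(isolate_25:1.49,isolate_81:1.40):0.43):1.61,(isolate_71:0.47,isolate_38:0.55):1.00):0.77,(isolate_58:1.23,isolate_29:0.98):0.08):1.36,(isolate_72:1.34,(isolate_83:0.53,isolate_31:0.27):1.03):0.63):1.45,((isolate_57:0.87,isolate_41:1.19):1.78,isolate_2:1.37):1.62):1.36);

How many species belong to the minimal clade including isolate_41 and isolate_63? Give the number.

17

The MRCA of isolate_41 and isolate_63 is the node subtending ((((((isolate_85,((isolate_46,isolate_92),(isolate_63,isolate_79))),(isolate_25,isolate_81)),(isolate_71,isolate_38)),(isolate_58,isolate_29)),(isolate_72,(isolate_83,isolate_31))),((isolate_57,isolate_41),isolate_2)).
That clade contains 17 terminal taxa: isolate_2, isolate_25, isolate_29, isolate_31, isolate_38, isolate_41, isolate_46, isolate_57, isolate_58, isolate_63, isolate_71, isolate_72, isolate_79, isolate_81, isolate_83, isolate_85, isolate_92.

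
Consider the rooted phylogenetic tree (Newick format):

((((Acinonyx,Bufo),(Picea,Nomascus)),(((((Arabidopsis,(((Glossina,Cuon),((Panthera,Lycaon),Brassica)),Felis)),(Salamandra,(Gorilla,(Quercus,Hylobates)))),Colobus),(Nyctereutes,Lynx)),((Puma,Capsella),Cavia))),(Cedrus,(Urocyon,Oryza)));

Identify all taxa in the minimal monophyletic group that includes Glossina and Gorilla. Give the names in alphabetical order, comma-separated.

Arabidopsis, Brassica, Cuon, Felis, Glossina, Gorilla, Hylobates, Lycaon, Panthera, Quercus, Salamandra

Tracing Glossina: it sits inside (Glossina,Cuon).
Tracing Gorilla: it sits inside (Gorilla,(Quercus,Hylobates)).
The smallest clade enclosing both is ((Arabidopsis,(((Glossina,Cuon),((Panthera,Lycaon),Brassica)),Felis)),(Salamandra,(Gorilla,(Quercus,Hylobates)))); the answer is its 11 terminal taxa in alphabetical order.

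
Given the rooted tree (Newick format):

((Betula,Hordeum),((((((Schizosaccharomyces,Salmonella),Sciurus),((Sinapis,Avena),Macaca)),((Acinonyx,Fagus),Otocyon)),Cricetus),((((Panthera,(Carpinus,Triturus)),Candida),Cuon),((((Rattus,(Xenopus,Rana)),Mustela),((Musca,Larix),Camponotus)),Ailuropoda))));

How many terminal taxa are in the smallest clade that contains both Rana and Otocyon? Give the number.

23

The MRCA of Rana and Otocyon is the node subtending ((((((Schizosaccharomyces,Salmonella),Sciurus),((Sinapis,Avena),Macaca)),((Acinonyx,Fagus),Otocyon)),Cricetus),((((Panthera,(Carpinus,Triturus)),Candida),Cuon),((((Rattus,(Xenopus,Rana)),Mustela),((Musca,Larix),Camponotus)),Ailuropoda))).
That clade contains 23 terminal taxa: Acinonyx, Ailuropoda, Avena, Camponotus, Candida, Carpinus, Cricetus, Cuon, Fagus, Larix, Macaca, Musca, Mustela, Otocyon, Panthera, Rana, Rattus, Salmonella, Schizosaccharomyces, Sciurus, Sinapis, Triturus, Xenopus.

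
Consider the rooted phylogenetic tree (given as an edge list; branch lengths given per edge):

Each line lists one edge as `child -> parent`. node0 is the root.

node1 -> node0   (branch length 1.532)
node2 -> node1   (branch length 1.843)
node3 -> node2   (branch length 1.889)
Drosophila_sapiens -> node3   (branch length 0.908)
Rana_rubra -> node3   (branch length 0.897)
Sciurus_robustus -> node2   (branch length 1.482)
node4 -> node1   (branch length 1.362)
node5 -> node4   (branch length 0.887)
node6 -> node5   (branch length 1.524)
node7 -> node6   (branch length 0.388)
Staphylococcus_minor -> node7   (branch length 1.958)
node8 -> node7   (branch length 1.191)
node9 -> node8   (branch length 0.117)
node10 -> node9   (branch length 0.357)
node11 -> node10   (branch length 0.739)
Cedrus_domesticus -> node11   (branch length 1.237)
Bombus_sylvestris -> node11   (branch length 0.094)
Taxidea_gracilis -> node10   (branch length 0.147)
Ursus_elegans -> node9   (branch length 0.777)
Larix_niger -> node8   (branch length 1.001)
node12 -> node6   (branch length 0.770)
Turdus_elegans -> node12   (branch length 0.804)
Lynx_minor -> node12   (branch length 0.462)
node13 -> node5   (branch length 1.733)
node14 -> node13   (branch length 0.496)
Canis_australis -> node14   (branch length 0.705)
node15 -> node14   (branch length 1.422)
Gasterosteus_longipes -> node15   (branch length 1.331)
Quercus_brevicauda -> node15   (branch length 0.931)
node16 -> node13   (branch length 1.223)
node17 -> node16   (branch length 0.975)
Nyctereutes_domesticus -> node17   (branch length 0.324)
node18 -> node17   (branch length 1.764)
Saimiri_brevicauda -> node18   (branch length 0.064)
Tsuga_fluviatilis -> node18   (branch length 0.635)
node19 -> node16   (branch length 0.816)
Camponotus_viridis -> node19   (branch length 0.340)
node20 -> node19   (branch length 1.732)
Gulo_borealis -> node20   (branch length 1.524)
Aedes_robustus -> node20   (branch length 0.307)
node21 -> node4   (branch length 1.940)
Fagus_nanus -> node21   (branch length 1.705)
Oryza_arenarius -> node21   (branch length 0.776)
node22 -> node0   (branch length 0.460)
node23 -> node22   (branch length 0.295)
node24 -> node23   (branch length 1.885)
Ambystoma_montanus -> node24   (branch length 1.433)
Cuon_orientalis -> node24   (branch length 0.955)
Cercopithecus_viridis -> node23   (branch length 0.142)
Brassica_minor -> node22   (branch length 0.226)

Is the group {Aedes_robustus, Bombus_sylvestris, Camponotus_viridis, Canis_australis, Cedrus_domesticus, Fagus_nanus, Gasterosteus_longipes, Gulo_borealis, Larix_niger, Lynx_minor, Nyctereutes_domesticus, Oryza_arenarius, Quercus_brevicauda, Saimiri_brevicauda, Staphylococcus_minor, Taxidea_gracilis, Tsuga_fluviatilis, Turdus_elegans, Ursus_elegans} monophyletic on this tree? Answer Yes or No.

The most recent common ancestor of these taxa subtends ((((Staphylococcus_minor,((((Cedrus_domesticus,Bombus_sylvestris),Taxidea_gracilis),Ursus_elegans),Larix_niger)),(Turdus_elegans,Lynx_minor)),((Canis_australis,(Gasterosteus_longipes,Quercus_brevicauda)),((Nyctereutes_domesticus,(Saimiri_brevicauda,Tsuga_fluviatilis)),(Camponotus_viridis,(Gulo_borealis,Aedes_robustus))))),(Fagus_nanus,Oryza_arenarius)).
That clade has exactly 19 tips — every listed taxon and nothing else — so the group is monophyletic.

Yes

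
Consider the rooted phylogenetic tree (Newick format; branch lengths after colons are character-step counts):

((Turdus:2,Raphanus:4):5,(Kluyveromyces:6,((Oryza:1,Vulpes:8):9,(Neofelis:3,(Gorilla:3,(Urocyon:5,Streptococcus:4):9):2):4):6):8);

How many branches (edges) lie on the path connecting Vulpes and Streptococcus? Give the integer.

The MRCA of Vulpes and Streptococcus is the node subtending ((Oryza,Vulpes),(Neofelis,(Gorilla,(Urocyon,Streptococcus)))).
From Vulpes up to that node: 2 branches. From Streptococcus up to the same node: 4 branches. Total: 2 + 4 = 6.

6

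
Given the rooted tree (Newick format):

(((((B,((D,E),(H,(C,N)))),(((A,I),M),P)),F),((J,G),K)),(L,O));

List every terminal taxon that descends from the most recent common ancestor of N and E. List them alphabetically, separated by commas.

Tracing N: it sits inside (C,N).
Tracing E: it sits inside (D,E).
The smallest clade enclosing both is ((D,E),(H,(C,N))); the answer is its 5 terminal taxa in alphabetical order.

C, D, E, H, N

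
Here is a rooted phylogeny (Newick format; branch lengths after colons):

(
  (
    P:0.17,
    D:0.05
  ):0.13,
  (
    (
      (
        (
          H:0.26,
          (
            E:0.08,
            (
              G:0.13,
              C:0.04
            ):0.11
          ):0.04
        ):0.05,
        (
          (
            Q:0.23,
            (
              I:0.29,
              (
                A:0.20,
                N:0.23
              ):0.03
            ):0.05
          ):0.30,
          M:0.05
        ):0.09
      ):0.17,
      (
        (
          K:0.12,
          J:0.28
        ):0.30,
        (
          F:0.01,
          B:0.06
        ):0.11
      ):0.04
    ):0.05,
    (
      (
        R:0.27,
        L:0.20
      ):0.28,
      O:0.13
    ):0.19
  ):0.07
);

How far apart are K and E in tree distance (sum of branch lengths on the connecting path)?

The path runs K → … → MRCA → … → E; the MRCA is the node subtending (((H,(E,(G,C))),((Q,(I,(A,N))),M)),((K,J),(F,B))).
Branch lengths along that path: 0.12 + 0.30 + 0.04 + 0.17 + 0.05 + 0.04 + 0.08 = 0.80.

0.80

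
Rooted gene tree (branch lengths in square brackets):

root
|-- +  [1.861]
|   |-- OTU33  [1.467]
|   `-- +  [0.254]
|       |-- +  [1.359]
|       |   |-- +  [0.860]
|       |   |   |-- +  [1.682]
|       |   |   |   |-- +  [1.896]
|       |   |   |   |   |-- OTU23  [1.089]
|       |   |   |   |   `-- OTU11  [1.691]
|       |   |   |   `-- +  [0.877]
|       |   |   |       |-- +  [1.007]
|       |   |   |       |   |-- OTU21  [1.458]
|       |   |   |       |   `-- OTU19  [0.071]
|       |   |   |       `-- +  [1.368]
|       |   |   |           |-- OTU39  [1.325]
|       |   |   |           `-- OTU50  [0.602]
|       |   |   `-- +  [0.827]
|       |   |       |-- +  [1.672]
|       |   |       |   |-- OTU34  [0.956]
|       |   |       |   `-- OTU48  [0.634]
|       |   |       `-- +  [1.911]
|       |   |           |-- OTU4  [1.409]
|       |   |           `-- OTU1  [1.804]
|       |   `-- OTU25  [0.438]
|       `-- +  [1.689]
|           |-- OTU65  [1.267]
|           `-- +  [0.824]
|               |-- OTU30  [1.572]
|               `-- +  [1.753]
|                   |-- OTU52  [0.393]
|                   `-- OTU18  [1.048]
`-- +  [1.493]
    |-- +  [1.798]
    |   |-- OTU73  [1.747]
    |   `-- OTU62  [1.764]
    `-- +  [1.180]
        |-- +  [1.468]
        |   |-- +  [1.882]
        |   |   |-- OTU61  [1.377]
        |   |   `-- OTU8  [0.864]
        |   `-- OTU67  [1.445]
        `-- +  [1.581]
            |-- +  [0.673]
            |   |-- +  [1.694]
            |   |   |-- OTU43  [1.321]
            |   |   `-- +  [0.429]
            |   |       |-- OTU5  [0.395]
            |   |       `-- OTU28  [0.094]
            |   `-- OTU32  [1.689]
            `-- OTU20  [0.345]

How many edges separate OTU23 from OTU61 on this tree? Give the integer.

12

The MRCA of OTU23 and OTU61 is the root of the tree.
From OTU23 up to that node: 7 branches. From OTU61 up to the same node: 5 branches. Total: 7 + 5 = 12.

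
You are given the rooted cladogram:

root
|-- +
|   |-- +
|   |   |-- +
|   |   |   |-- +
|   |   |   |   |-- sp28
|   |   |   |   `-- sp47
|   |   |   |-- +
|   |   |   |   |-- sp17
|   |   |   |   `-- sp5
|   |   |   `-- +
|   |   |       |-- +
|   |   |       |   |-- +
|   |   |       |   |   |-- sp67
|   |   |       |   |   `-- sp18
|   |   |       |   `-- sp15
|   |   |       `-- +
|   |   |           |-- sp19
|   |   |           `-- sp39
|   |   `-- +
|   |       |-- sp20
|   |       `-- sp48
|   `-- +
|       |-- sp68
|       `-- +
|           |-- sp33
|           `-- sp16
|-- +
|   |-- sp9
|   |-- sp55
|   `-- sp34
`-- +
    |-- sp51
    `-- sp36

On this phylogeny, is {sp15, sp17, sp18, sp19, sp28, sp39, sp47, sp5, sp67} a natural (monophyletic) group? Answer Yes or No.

Yes

The most recent common ancestor of these taxa subtends ((sp28,sp47),(sp17,sp5),(((sp67,sp18),sp15),(sp19,sp39))).
That clade has exactly 9 tips — every listed taxon and nothing else — so the group is monophyletic.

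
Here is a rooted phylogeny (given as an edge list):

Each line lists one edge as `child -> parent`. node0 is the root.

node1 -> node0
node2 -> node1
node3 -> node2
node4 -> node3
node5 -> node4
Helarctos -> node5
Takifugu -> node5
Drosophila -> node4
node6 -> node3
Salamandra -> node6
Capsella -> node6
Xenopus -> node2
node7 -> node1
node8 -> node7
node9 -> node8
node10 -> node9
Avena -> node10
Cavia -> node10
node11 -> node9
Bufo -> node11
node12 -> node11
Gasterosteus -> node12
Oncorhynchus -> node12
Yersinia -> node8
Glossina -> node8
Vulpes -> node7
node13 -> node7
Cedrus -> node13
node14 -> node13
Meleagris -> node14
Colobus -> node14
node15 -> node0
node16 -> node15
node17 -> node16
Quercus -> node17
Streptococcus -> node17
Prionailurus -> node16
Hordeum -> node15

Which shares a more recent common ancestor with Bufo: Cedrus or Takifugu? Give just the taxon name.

Cedrus

The MRCA of Bufo and Cedrus subtends ((((Avena,Cavia),(Bufo,(Gasterosteus,Oncorhynchus))),Yersinia,Glossina),Vulpes,(Cedrus,(Meleagris,Colobus))) (11 taxa).
The MRCA of Bufo and Takifugu subtends (((((Helarctos,Takifugu),Drosophila),(Salamandra,Capsella)),Xenopus),((((Avena,Cavia),(Bufo,(Gasterosteus,Oncorhynchus))),Yersinia,Glossina),Vulpes,(Cedrus,(Meleagris,Colobus)))) (17 taxa).
The first is nested inside the second, so Bufo shares a more recent common ancestor with Cedrus.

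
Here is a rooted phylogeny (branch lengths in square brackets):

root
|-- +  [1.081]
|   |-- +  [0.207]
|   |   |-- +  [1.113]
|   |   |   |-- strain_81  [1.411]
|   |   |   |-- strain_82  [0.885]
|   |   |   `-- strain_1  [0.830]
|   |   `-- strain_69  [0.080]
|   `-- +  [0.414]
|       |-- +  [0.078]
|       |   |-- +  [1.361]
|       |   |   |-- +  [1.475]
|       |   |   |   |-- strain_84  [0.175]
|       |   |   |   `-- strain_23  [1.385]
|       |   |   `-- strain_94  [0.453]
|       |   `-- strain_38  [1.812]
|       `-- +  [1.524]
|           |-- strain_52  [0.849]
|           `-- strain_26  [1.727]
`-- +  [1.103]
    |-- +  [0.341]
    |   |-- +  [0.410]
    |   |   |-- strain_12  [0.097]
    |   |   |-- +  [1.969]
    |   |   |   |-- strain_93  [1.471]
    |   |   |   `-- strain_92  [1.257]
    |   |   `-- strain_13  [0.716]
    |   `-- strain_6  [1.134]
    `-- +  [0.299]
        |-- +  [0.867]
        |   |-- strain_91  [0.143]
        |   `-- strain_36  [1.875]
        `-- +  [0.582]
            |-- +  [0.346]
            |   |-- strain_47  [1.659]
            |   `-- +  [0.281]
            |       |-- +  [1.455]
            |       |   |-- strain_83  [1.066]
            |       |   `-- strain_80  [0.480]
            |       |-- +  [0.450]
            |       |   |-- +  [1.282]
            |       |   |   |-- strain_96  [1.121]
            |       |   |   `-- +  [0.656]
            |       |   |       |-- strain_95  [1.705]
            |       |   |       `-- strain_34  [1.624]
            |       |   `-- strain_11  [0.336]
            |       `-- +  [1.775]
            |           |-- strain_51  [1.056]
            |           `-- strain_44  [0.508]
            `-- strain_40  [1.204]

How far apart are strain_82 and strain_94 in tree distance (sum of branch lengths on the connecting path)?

4.511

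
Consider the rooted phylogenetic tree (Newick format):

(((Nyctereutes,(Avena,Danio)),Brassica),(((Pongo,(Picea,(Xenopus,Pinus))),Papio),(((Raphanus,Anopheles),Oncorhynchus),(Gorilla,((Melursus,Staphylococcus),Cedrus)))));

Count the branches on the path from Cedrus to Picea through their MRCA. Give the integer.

8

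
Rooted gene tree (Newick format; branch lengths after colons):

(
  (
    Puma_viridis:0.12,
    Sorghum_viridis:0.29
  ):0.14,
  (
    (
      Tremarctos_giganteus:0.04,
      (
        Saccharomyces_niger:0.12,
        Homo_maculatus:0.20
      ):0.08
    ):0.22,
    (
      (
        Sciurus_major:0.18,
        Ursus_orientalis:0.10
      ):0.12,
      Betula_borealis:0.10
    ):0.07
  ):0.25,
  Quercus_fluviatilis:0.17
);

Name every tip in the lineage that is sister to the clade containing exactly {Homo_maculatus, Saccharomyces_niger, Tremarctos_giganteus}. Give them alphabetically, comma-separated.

The clade containing exactly {Homo_maculatus, Saccharomyces_niger, Tremarctos_giganteus} attaches to the tree at the node subtending ((Tremarctos_giganteus,(Saccharomyces_niger,Homo_maculatus)),((Sciurus_major,Ursus_orientalis),Betula_borealis)).
The other lineage descending from that same node — the sister group — is ((Sciurus_major,Ursus_orientalis),Betula_borealis); its 3 tips in alphabetical order are the answer.

Betula_borealis, Sciurus_major, Ursus_orientalis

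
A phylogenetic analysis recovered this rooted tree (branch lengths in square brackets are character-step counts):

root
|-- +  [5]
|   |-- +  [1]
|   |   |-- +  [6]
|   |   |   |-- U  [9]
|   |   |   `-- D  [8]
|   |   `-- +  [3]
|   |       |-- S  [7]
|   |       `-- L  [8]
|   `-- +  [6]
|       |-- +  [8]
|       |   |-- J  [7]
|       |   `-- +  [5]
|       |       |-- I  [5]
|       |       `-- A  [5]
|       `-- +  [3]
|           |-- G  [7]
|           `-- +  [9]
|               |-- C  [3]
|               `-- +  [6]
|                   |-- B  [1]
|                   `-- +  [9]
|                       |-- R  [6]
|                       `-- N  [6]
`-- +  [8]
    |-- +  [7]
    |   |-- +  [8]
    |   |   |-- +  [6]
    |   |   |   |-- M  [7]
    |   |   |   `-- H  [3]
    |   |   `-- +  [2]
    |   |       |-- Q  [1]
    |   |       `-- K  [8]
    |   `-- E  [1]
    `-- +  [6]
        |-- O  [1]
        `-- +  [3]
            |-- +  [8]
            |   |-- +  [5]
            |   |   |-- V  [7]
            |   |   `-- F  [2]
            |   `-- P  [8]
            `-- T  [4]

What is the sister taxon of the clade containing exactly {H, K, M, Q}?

E

The clade containing exactly {H, K, M, Q} attaches to the tree at the node subtending (((M,H),(Q,K)),E).
The other lineage descending from that same node — the sister group — is the single tip E.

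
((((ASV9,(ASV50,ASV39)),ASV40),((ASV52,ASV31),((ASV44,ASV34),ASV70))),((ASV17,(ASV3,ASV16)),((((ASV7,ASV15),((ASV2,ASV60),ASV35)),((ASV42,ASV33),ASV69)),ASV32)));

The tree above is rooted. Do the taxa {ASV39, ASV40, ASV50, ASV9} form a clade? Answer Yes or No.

Yes

The most recent common ancestor of these taxa subtends ((ASV9,(ASV50,ASV39)),ASV40).
That clade has exactly 4 tips — every listed taxon and nothing else — so the group is monophyletic.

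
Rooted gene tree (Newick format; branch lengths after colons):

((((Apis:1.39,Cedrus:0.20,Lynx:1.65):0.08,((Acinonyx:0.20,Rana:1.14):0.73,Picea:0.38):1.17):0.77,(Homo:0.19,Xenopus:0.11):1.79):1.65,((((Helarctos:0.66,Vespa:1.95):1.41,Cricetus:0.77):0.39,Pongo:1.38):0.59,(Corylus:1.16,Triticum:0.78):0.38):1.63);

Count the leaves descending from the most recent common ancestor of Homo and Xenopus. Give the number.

The MRCA of Homo and Xenopus is the node subtending (Homo,Xenopus).
That clade contains 2 terminal taxa: Homo, Xenopus.

2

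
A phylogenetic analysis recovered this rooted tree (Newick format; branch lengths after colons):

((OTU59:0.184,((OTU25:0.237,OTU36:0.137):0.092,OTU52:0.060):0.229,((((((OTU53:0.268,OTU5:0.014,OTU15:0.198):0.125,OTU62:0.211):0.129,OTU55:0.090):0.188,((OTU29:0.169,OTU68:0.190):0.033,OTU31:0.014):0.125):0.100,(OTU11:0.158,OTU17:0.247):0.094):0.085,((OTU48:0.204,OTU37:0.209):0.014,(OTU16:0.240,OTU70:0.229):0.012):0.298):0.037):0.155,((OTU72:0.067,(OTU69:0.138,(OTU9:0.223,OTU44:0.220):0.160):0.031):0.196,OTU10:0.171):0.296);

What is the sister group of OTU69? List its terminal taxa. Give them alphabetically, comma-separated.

OTU44, OTU9

OTU69 attaches to the tree at the node subtending (OTU69,(OTU9,OTU44)).
The other lineage descending from that same node — the sister group — is (OTU9,OTU44); its 2 tips in alphabetical order are the answer.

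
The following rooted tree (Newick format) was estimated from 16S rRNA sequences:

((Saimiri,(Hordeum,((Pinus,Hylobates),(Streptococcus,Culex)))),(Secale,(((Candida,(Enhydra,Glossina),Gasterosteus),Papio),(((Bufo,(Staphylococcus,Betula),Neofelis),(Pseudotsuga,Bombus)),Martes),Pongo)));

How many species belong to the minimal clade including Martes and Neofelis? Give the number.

7

The MRCA of Martes and Neofelis is the node subtending (((Bufo,(Staphylococcus,Betula),Neofelis),(Pseudotsuga,Bombus)),Martes).
That clade contains 7 terminal taxa: Betula, Bombus, Bufo, Martes, Neofelis, Pseudotsuga, Staphylococcus.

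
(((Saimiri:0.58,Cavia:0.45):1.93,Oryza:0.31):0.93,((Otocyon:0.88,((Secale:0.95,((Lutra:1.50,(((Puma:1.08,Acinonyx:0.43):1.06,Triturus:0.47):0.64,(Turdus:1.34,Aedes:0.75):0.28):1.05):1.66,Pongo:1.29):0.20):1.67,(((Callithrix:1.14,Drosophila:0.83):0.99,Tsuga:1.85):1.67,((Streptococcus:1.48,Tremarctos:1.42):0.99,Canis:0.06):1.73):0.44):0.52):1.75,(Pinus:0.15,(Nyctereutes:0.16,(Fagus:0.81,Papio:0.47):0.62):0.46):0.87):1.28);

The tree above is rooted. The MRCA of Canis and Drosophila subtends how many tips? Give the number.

The MRCA of Canis and Drosophila is the node subtending (((Callithrix,Drosophila),Tsuga),((Streptococcus,Tremarctos),Canis)).
That clade contains 6 terminal taxa: Callithrix, Canis, Drosophila, Streptococcus, Tremarctos, Tsuga.

6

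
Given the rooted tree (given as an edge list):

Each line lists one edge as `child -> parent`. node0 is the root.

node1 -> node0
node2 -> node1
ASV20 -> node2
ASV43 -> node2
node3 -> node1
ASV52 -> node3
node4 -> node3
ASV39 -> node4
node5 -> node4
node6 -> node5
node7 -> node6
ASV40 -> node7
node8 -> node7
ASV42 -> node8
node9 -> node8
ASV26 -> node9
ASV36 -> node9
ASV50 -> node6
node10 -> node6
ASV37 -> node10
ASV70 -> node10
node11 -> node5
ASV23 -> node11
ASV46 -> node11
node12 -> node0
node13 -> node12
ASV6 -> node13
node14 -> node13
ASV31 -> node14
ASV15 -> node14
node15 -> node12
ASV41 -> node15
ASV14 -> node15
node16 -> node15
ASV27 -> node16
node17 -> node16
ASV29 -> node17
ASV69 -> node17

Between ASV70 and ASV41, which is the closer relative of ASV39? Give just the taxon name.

The MRCA of ASV39 and ASV70 subtends (ASV39,(((ASV40,(ASV42,(ASV26,ASV36))),ASV50,(ASV37,ASV70)),(ASV23,ASV46))) (10 taxa).
The MRCA of ASV39 and ASV41 is the root, subtending the entire tree (21 taxa).
The first is nested inside the second, so ASV39 shares a more recent common ancestor with ASV70.

ASV70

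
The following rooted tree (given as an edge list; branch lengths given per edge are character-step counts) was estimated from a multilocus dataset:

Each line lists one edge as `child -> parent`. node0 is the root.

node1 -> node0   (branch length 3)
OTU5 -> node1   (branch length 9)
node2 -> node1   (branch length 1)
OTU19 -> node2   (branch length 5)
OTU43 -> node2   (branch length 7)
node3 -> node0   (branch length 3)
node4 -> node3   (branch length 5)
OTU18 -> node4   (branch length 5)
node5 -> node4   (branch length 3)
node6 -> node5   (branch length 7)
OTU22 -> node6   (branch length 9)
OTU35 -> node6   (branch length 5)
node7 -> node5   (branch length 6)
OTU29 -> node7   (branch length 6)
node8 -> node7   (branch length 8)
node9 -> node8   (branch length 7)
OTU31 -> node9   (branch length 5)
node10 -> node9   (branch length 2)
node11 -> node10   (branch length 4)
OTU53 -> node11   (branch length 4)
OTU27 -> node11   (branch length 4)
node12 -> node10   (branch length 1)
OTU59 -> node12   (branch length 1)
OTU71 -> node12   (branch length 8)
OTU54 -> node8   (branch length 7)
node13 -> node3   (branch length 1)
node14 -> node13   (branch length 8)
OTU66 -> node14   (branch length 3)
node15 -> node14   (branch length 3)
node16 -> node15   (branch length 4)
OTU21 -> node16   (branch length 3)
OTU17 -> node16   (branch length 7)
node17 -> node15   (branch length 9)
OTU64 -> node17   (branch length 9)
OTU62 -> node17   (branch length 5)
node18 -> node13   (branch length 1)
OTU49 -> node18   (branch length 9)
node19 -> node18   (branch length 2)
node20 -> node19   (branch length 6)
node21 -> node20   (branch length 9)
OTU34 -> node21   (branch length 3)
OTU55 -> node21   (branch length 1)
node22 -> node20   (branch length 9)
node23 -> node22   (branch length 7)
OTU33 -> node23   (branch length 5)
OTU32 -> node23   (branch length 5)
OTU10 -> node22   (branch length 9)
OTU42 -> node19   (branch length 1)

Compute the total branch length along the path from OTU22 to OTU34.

46

The path runs OTU22 → … → MRCA → … → OTU34; the MRCA is the node subtending ((OTU18,((OTU22,OTU35),(OTU29,((OTU31,((OTU53,OTU27),(OTU59,OTU71))),OTU54)))),((OTU66,((OTU21,OTU17),(OTU64,OTU62))),(OTU49,(((OTU34,OTU55),((OTU33,OTU32),OTU10)),OTU42)))).
Branch lengths along that path: 9 + 7 + 3 + 5 + 1 + 1 + 2 + 6 + 9 + 3 = 46.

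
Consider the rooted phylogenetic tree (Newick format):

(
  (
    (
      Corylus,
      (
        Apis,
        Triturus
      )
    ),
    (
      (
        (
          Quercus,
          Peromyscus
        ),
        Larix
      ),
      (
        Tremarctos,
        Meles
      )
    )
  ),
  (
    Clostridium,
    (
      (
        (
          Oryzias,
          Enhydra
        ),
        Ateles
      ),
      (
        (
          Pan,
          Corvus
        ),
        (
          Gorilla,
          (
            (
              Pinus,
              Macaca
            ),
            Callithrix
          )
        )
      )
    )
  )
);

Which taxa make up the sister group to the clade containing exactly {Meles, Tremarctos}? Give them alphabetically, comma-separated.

Larix, Peromyscus, Quercus

The clade containing exactly {Meles, Tremarctos} attaches to the tree at the node subtending (((Quercus,Peromyscus),Larix),(Tremarctos,Meles)).
The other lineage descending from that same node — the sister group — is ((Quercus,Peromyscus),Larix); its 3 tips in alphabetical order are the answer.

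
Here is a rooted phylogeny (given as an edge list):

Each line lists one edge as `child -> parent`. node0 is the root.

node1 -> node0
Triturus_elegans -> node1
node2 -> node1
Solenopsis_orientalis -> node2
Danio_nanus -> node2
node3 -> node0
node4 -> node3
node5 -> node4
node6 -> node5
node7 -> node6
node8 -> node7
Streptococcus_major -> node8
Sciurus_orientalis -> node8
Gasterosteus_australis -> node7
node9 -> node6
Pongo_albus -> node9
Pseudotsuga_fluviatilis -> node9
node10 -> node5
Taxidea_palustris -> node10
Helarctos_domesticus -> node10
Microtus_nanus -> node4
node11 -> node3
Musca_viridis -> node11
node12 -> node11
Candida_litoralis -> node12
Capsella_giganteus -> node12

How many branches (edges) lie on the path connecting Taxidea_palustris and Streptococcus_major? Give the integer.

6

The MRCA of Taxidea_palustris and Streptococcus_major is the node subtending ((((Streptococcus_major,Sciurus_orientalis),Gasterosteus_australis),(Pongo_albus,Pseudotsuga_fluviatilis)),(Taxidea_palustris,Helarctos_domesticus)).
From Taxidea_palustris up to that node: 2 branches. From Streptococcus_major up to the same node: 4 branches. Total: 2 + 4 = 6.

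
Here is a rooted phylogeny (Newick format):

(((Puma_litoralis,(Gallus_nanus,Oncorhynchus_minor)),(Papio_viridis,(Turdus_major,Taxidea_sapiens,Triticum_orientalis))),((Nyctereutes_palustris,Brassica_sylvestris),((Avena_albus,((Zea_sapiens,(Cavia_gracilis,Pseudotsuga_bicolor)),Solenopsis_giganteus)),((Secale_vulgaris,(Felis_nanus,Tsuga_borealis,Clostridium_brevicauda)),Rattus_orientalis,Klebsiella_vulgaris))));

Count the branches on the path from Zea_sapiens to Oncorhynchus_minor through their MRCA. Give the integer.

10

The MRCA of Zea_sapiens and Oncorhynchus_minor is the root of the tree.
From Zea_sapiens up to that node: 6 branches. From Oncorhynchus_minor up to the same node: 4 branches. Total: 6 + 4 = 10.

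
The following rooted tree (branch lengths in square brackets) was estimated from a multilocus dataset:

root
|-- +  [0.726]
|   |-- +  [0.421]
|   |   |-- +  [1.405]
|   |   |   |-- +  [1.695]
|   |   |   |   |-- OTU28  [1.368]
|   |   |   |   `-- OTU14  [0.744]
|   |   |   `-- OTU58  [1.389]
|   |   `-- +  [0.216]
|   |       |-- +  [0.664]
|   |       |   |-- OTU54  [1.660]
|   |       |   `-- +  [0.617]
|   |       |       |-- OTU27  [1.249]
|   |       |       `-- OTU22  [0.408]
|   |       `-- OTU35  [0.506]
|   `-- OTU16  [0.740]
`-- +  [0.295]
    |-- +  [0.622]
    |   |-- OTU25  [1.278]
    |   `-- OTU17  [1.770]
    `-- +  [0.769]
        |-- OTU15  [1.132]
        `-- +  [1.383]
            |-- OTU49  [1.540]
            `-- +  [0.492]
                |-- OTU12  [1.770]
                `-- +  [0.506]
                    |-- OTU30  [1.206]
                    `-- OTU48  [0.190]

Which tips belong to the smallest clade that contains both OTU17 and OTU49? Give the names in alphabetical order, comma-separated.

OTU12, OTU15, OTU17, OTU25, OTU30, OTU48, OTU49

Tracing OTU17: it sits inside (OTU25,OTU17).
Tracing OTU49: it sits inside (OTU49,(OTU12,(OTU30,OTU48))).
The smallest clade enclosing both is ((OTU25,OTU17),(OTU15,(OTU49,(OTU12,(OTU30,OTU48))))); the answer is its 7 terminal taxa in alphabetical order.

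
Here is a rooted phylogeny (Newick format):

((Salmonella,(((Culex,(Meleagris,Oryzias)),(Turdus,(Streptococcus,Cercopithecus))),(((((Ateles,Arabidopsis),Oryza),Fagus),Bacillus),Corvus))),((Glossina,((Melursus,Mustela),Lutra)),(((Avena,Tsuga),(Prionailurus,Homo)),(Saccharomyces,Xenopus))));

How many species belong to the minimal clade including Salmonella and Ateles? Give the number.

The MRCA of Salmonella and Ateles is the node subtending (Salmonella,(((Culex,(Meleagris,Oryzias)),(Turdus,(Streptococcus,Cercopithecus))),(((((Ateles,Arabidopsis),Oryza),Fagus),Bacillus),Corvus))).
That clade contains 13 terminal taxa: Arabidopsis, Ateles, Bacillus, Cercopithecus, Corvus, Culex, Fagus, Meleagris, Oryza, Oryzias, Salmonella, Streptococcus, Turdus.

13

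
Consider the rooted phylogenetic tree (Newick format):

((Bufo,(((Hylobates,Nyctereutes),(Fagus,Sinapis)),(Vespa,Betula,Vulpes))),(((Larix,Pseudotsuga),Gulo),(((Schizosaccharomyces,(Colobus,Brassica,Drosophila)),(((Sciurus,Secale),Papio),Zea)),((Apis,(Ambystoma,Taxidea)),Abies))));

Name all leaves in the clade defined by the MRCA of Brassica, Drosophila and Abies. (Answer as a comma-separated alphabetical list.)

Abies, Ambystoma, Apis, Brassica, Colobus, Drosophila, Papio, Schizosaccharomyces, Sciurus, Secale, Taxidea, Zea

Tracing Brassica: it sits inside (Colobus,Brassica,Drosophila).
Tracing Drosophila: it sits inside (Colobus,Brassica,Drosophila).
Tracing Abies: it sits inside ((Apis,(Ambystoma,Taxidea)),Abies).
The smallest clade enclosing all 3 is (((Schizosaccharomyces,(Colobus,Brassica,Drosophila)),(((Sciurus,Secale),Papio),Zea)),((Apis,(Ambystoma,Taxidea)),Abies)); the answer is its 12 terminal taxa in alphabetical order.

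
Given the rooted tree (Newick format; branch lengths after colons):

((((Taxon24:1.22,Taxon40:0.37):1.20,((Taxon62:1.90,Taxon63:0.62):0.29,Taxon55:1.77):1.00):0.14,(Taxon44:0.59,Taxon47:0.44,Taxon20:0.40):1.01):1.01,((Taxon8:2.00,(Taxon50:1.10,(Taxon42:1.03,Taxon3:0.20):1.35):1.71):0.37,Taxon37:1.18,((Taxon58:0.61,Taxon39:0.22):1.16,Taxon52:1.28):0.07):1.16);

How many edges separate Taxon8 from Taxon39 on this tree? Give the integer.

The MRCA of Taxon8 and Taxon39 is the node subtending ((Taxon8,(Taxon50,(Taxon42,Taxon3))),Taxon37,((Taxon58,Taxon39),Taxon52)).
From Taxon8 up to that node: 2 branches. From Taxon39 up to the same node: 3 branches. Total: 2 + 3 = 5.

5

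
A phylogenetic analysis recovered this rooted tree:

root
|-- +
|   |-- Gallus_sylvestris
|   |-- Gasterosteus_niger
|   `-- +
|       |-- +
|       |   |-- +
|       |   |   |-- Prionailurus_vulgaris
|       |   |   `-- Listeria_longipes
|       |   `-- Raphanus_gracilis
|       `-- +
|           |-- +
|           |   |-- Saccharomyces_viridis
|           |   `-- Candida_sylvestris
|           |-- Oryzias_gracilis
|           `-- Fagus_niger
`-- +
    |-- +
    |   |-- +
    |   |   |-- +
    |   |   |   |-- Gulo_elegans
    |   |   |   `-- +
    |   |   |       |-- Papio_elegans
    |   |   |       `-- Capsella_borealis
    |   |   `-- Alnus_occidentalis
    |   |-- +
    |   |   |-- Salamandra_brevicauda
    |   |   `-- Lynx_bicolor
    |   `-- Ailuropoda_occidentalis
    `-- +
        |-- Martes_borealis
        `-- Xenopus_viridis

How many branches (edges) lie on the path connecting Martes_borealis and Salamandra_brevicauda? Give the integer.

The MRCA of Martes_borealis and Salamandra_brevicauda is the node subtending ((((Gulo_elegans,(Papio_elegans,Capsella_borealis)),Alnus_occidentalis),(Salamandra_brevicauda,Lynx_bicolor),Ailuropoda_occidentalis),(Martes_borealis,Xenopus_viridis)).
From Martes_borealis up to that node: 2 branches. From Salamandra_brevicauda up to the same node: 3 branches. Total: 2 + 3 = 5.

5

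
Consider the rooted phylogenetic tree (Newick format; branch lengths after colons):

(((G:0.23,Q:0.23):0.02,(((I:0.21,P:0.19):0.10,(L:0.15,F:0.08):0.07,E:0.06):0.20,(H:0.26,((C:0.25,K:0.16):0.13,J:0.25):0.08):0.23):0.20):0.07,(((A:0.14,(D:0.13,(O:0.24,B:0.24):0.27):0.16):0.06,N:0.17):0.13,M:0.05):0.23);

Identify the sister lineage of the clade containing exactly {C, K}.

J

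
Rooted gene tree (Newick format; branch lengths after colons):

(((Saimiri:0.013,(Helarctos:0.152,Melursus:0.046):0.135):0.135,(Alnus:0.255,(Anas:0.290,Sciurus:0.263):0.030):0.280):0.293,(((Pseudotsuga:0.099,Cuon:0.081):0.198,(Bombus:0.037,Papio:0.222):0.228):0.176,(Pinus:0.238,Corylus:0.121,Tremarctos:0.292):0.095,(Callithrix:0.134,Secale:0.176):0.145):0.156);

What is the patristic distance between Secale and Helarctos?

The path runs Secale → … → MRCA → … → Helarctos; the MRCA is the root of the tree.
Branch lengths along that path: 0.176 + 0.145 + 0.156 + 0.293 + 0.135 + 0.135 + 0.152 = 1.192.

1.192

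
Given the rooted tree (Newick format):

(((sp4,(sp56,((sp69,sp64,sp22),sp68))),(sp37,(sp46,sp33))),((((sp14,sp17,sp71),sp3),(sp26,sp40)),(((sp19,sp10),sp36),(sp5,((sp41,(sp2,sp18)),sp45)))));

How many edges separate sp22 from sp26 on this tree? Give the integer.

10

The MRCA of sp22 and sp26 is the root of the tree.
From sp22 up to that node: 6 branches. From sp26 up to the same node: 4 branches. Total: 6 + 4 = 10.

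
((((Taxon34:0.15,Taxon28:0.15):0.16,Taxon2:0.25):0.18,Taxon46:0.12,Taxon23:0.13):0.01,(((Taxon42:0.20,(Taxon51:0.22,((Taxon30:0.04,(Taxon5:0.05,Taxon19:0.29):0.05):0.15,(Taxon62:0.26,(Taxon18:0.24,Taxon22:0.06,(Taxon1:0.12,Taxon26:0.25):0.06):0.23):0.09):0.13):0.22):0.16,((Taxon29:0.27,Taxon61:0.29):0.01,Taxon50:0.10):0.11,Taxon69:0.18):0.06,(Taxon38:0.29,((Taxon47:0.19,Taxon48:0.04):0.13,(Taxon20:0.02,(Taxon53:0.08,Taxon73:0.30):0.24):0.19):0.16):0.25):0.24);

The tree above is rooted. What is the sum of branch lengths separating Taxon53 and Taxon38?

0.96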